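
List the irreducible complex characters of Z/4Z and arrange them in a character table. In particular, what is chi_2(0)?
Character table of Z/4Z (irreps indexed chi_0,...,chi_3 with chi_k(m) = zeta_4^(k*m), zeta_4 = exp(2*pi*i/4)):
  irrep \ class  {0} (size 1)  {1} (size 1)  {2} (size 1)  {3} (size 1)
  chi_0          1             1             1             1           
  chi_1          1             I             -1            -I          
  chi_2          1             -1            1             -1          
  chi_3          1             -I            -1            I           

Spot check: chi_2(0) = zeta_4^(2*0) = zeta_4^0 = 1.

Reasoning: Z/4Z is abelian, so all 4 irreducible complex representations are 1-dimensional. They are given by chi_k(m) = zeta_4^(k*m) for k = 0,...,3. Row orthogonality: sum_m chi_k(m) conj(chi_l(m)) = 4 * [k = l].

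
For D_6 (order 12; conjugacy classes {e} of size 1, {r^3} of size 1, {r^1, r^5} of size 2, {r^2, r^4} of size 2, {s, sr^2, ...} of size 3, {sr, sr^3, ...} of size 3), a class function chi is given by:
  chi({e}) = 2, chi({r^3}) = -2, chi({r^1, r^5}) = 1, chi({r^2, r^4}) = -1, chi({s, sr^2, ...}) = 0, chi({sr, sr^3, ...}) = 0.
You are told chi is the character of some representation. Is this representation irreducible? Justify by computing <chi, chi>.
Irreducible: <chi, chi> = 1.

<chi, chi> = (1/|G|) sum_C |C| * |chi(C)|^2 = (1/12)[1*|2|^2 + 1*|-2|^2 + 2*|1|^2 + 2*|-1|^2 + 3*|0|^2 + 3*|0|^2]
  = (1/12)[(4) + (4) + (2) + (2) + (0) + (0)] = 12/12 = 1.
A character is irreducible iff <chi, chi> = 1, so this representation is irreducible.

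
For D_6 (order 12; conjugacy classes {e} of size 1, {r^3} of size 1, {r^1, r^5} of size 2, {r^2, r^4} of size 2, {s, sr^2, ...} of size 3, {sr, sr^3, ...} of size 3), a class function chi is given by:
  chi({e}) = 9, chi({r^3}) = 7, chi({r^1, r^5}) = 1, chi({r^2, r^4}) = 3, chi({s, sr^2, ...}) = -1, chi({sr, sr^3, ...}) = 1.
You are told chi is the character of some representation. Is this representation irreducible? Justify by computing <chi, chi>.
Not irreducible (reducible): <chi, chi> = 13 > 1.

Details: <chi, chi> = (1/|G|) sum_C |C| * |chi(C)|^2 = (1/12)[1*|9|^2 + 1*|7|^2 + 2*|1|^2 + 2*|3|^2 + 3*|-1|^2 + 3*|1|^2]
  = (1/12)[(81) + (49) + (2) + (18) + (3) + (3)] = 156/12 = 13.
A character is irreducible iff <chi, chi> = 1, so this representation is reducible.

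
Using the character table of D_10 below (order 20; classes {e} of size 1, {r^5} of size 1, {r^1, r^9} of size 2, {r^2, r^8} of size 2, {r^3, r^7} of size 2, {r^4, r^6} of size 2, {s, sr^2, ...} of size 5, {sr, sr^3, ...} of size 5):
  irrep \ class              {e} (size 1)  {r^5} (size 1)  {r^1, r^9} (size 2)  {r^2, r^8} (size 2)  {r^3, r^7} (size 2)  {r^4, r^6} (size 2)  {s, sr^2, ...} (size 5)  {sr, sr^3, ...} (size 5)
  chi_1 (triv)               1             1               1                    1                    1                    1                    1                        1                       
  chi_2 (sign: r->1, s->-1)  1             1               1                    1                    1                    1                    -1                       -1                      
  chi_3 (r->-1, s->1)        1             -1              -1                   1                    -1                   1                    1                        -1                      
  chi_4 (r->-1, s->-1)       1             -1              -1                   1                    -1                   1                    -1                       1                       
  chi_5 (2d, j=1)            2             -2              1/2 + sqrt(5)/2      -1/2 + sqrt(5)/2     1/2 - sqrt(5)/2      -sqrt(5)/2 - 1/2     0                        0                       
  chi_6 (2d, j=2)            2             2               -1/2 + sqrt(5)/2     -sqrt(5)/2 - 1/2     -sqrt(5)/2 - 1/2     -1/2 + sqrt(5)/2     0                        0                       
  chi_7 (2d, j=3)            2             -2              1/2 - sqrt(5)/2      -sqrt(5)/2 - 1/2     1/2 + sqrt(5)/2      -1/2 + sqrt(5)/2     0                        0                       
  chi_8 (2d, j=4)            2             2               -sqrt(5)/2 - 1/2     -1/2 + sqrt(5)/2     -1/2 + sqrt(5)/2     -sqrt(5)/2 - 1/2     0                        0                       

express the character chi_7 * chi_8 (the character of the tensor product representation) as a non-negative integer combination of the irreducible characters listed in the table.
chi_7 tensor chi_8 = chi_5 + chi_7 (all other irreducibles have multiplicity 0).

Reasoning: The character of a tensor product is the pointwise product (chi_7 * chi_8)(C) = chi_7(C) * chi_8(C):
  {e}: (2)*(2), {r^5}: (-2)*(2), {r^1, r^9}: (1/2 - sqrt(5)/2)*(-sqrt(5)/2 - 1/2), {r^2, r^8}: (-sqrt(5)/2 - 1/2)*(-1/2 + sqrt(5)/2), {r^3, r^7}: (1/2 + sqrt(5)/2)*(-1/2 + sqrt(5)/2), {r^4, r^6}: (-1/2 + sqrt(5)/2)*(-sqrt(5)/2 - 1/2), {s, sr^2, ...}: (0)*(0), {sr, sr^3, ...}: (0)*(0)
so (chi_7 * chi_8) takes values
  {e} -> 4, {r^5} -> -4, {r^1, r^9} -> 1, {r^2, r^8} -> -1, {r^3, r^7} -> 1, {r^4, r^6} -> -1, {s, sr^2, ...} -> 0, {sr, sr^3, ...} -> 0.
Now take the inner product of this character with each irreducible chi from the table, <chi_7*chi_8, chi> = (1/20) sum_C |C| (chi_7*chi_8)(C) conj(chi(C)):
  <chi_7*chi_8, chi_1> = (1/20)[1*(4)*conj(1) + 1*(-4)*conj(1) + 2*(1)*conj(1) + 2*(-1)*conj(1) + 2*(1)*conj(1) + 2*(-1)*conj(1) + 5*(0)*conj(1) + 5*(0)*conj(1)]
      = (1/20)[(4) + (-4) + (2) + (-2) + (2) + (-2) + (0) + (0)] = 0/20 = 0
  <chi_7*chi_8, chi_2> = (1/20)[1*(4)*conj(1) + 1*(-4)*conj(1) + 2*(1)*conj(1) + 2*(-1)*conj(1) + 2*(1)*conj(1) + 2*(-1)*conj(1) + 5*(0)*conj(-1) + 5*(0)*conj(-1)]
      = (1/20)[(4) + (-4) + (2) + (-2) + (2) + (-2) + (0) + (0)] = 0/20 = 0
  <chi_7*chi_8, chi_3> = (1/20)[1*(4)*conj(1) + 1*(-4)*conj(-1) + 2*(1)*conj(-1) + 2*(-1)*conj(1) + 2*(1)*conj(-1) + 2*(-1)*conj(1) + 5*(0)*conj(1) + 5*(0)*conj(-1)]
      = (1/20)[(4) + (4) + (-2) + (-2) + (-2) + (-2) + (0) + (0)] = 0/20 = 0
  <chi_7*chi_8, chi_4> = (1/20)[1*(4)*conj(1) + 1*(-4)*conj(-1) + 2*(1)*conj(-1) + 2*(-1)*conj(1) + 2*(1)*conj(-1) + 2*(-1)*conj(1) + 5*(0)*conj(-1) + 5*(0)*conj(1)]
      = (1/20)[(4) + (4) + (-2) + (-2) + (-2) + (-2) + (0) + (0)] = 0/20 = 0
  <chi_7*chi_8, chi_5> = (1/20)[1*(4)*conj(2) + 1*(-4)*conj(-2) + 2*(1)*conj(1/2 + sqrt(5)/2) + 2*(-1)*conj(-1/2 + sqrt(5)/2) + 2*(1)*conj(1/2 - sqrt(5)/2) + 2*(-1)*conj(-sqrt(5)/2 - 1/2) + 5*(0)*conj(0) + 5*(0)*conj(0)]
      = (1/20)[(8) + (8) + (1 + sqrt(5)) + (1 - sqrt(5)) + (1 - sqrt(5)) + (1 + sqrt(5)) + (0) + (0)] = 20/20 = 1
  <chi_7*chi_8, chi_6> = (1/20)[1*(4)*conj(2) + 1*(-4)*conj(2) + 2*(1)*conj(-1/2 + sqrt(5)/2) + 2*(-1)*conj(-sqrt(5)/2 - 1/2) + 2*(1)*conj(-sqrt(5)/2 - 1/2) + 2*(-1)*conj(-1/2 + sqrt(5)/2) + 5*(0)*conj(0) + 5*(0)*conj(0)]
      = (1/20)[(8) + (-8) + (-1 + sqrt(5)) + (1 + sqrt(5)) + (-sqrt(5) - 1) + (1 - sqrt(5)) + (0) + (0)] = 0/20 = 0
  <chi_7*chi_8, chi_7> = (1/20)[1*(4)*conj(2) + 1*(-4)*conj(-2) + 2*(1)*conj(1/2 - sqrt(5)/2) + 2*(-1)*conj(-sqrt(5)/2 - 1/2) + 2*(1)*conj(1/2 + sqrt(5)/2) + 2*(-1)*conj(-1/2 + sqrt(5)/2) + 5*(0)*conj(0) + 5*(0)*conj(0)]
      = (1/20)[(8) + (8) + (1 - sqrt(5)) + (1 + sqrt(5)) + (1 + sqrt(5)) + (1 - sqrt(5)) + (0) + (0)] = 20/20 = 1
  <chi_7*chi_8, chi_8> = (1/20)[1*(4)*conj(2) + 1*(-4)*conj(2) + 2*(1)*conj(-sqrt(5)/2 - 1/2) + 2*(-1)*conj(-1/2 + sqrt(5)/2) + 2*(1)*conj(-1/2 + sqrt(5)/2) + 2*(-1)*conj(-sqrt(5)/2 - 1/2) + 5*(0)*conj(0) + 5*(0)*conj(0)]
      = (1/20)[(8) + (-8) + (-sqrt(5) - 1) + (1 - sqrt(5)) + (-1 + sqrt(5)) + (1 + sqrt(5)) + (0) + (0)] = 0/20 = 0
Hence the multiplicities are chi_5: 1, chi_7: 1. Dimension check: dim(chi_7)*dim(chi_8) = 2*2 = 4 and sum (mult * dim) = 1*2 + 1*2 = 4.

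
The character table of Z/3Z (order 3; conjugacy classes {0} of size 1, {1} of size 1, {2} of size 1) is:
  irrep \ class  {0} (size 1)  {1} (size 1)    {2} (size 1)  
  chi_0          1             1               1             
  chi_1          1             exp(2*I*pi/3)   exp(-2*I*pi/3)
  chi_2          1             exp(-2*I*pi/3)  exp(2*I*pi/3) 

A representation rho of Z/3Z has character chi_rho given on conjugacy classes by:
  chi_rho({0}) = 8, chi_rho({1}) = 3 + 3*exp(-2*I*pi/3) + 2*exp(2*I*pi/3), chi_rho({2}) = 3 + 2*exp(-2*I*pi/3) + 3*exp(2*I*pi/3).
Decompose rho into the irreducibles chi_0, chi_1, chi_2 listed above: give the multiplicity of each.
Multiplicities: chi_0: 3, chi_1: 2, chi_2: 3.

Argument: Use <chi_rho, chi> = (1/|G|) sum_C |C| * chi_rho(C) * conj(chi(C)) with |G| = 3 for each irreducible chi in the table:
  <chi_rho, chi_0> = (1/3)[1*(8)*conj(1) + 1*(3 + 3*exp(-2*I*pi/3) + 2*exp(2*I*pi/3))*conj(1) + 1*(3 + 2*exp(-2*I*pi/3) + 3*exp(2*I*pi/3))*conj(1)]
      = (1/3)[(8) + (3 + 3*exp(-2*I*pi/3) + 2*exp(2*I*pi/3)) + (3 + 2*exp(-2*I*pi/3) + 3*exp(2*I*pi/3))] = 9/3 = 3
  <chi_rho, chi_1> = (1/3)[1*(8)*conj(1) + 1*(3 + 3*exp(-2*I*pi/3) + 2*exp(2*I*pi/3))*conj(exp(2*I*pi/3)) + 1*(3 + 2*exp(-2*I*pi/3) + 3*exp(2*I*pi/3))*conj(exp(-2*I*pi/3))]
      = (1/3)[(8) + (-1) + (-1)] = 6/3 = 2
  <chi_rho, chi_2> = (1/3)[1*(8)*conj(1) + 1*(3 + 3*exp(-2*I*pi/3) + 2*exp(2*I*pi/3))*conj(exp(-2*I*pi/3)) + 1*(3 + 2*exp(-2*I*pi/3) + 3*exp(2*I*pi/3))*conj(exp(2*I*pi/3))]
      = (1/3)[(8) + (3 + 2*exp(-2*I*pi/3) + 3*exp(2*I*pi/3)) + (3 + 3*exp(-2*I*pi/3) + 2*exp(2*I*pi/3))] = 9/3 = 3
(Exp terms are combined using exp(i*s)*conj(exp(i*t)) = exp(i*(s-t)), and sums of them are collapsed using the identity that for every m > 1 the m distinct m-th roots of unity sum to 0, e.g. 1 + exp(2*I*pi/3) + exp(-2*I*pi/3) = 0.)
Dimension check: dim(rho) = sum (mult * dim) = 3*1 + 2*1 + 3*1 = 8 = chi_rho(e) = 8.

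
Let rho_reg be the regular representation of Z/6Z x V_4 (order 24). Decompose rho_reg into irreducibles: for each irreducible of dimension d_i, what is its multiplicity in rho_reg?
Each irreducible V_i of dimension d_i appears with multiplicity d_i, i.e. rho_reg = (direct sum over all irreducibles V_i) d_i V_i. The irreducible dimensions for Z/6Z x V_4 are 1, 1, 1, 1, 1, 1, 1, 1, 1, 1, 1, 1, 1, 1, 1, 1, 1, 1, 1, 1, 1, 1, 1, 1: 24 irreducibles of dimension 1, each with multiplicity 1. Total dimension 24*1*1 = 24 = |G|.

Justification: General theorem: in the regular representation of a finite group G, each irreducible appears with multiplicity equal to its dimension. Check: dim(rho_reg) = sum d_i^2 = 1 + 1 + 1 + 1 + 1 + 1 + 1 + 1 + 1 + 1 + 1 + 1 + 1 + 1 + 1 + 1 + 1 + 1 + 1 + 1 + 1 + 1 + 1 + 1 = 24 = |G|.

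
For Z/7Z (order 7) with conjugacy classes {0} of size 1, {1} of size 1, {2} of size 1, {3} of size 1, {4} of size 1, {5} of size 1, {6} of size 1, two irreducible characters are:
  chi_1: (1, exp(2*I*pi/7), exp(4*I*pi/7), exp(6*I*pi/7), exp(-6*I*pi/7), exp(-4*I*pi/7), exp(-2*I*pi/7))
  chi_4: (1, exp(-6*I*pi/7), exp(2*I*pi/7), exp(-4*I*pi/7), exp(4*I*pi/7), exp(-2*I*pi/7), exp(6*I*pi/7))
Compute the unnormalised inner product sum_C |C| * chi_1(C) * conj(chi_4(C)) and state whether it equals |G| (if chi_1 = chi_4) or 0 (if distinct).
Sum = 0; so <chi_1, chi_4> = 0 (distinct irreducibles are orthogonal).

Reasoning: Compute term by term over conjugacy classes (|C| * chi_1(C) * conj(chi_4(C))):
  1*(1)*conj(1) + 1*(exp(2*I*pi/7))*conj(exp(-6*I*pi/7)) + 1*(exp(4*I*pi/7))*conj(exp(2*I*pi/7)) + 1*(exp(6*I*pi/7))*conj(exp(-4*I*pi/7)) + 1*(exp(-6*I*pi/7))*conj(exp(4*I*pi/7)) + 1*(exp(-4*I*pi/7))*conj(exp(-2*I*pi/7)) + 1*(exp(-2*I*pi/7))*conj(exp(6*I*pi/7))
  = (1) + (exp(-6*I*pi/7)) + (exp(2*I*pi/7)) + (exp(-4*I*pi/7)) + (exp(4*I*pi/7)) + (exp(-2*I*pi/7)) + (exp(6*I*pi/7))
  = 0.
(Exp terms are combined using exp(i*s)*conj(exp(i*t)) = exp(i*(s-t)), and sums of them are collapsed using the identity that for every m > 1 the m distinct m-th roots of unity sum to 0, e.g. 1 + exp(2*I*pi/3) + exp(-2*I*pi/3) = 0.)
Dividing by |G| = 7 gives 0/7 = 0, matching the row-orthogonality relation <chi_1, chi_4> = [chi_1 = chi_4].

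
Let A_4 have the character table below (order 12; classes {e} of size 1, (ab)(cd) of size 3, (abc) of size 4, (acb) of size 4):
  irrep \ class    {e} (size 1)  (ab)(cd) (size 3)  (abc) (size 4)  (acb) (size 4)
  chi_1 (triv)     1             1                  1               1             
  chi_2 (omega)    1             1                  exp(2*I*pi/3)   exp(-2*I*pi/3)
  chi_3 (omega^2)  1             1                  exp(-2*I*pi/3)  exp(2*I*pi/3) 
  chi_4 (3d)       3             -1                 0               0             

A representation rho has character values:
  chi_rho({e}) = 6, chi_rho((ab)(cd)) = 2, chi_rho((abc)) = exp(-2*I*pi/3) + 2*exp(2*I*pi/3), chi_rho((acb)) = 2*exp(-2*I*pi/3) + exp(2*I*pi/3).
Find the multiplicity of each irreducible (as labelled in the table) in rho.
Multiplicities: chi_1: 0, chi_2: 2, chi_3: 1, chi_4: 1.

Proof sketch: Use <chi_rho, chi> = (1/|G|) sum_C |C| * chi_rho(C) * conj(chi(C)) with |G| = 12 for each irreducible chi in the table:
  <chi_rho, chi_1> = (1/12)[1*(6)*conj(1) + 3*(2)*conj(1) + 4*(exp(-2*I*pi/3) + 2*exp(2*I*pi/3))*conj(1) + 4*(2*exp(-2*I*pi/3) + exp(2*I*pi/3))*conj(1)]
      = (1/12)[(6) + (6) + (4*exp(-2*I*pi/3) + 8*exp(2*I*pi/3)) + (8*exp(-2*I*pi/3) + 4*exp(2*I*pi/3))] = 0/12 = 0
  <chi_rho, chi_2> = (1/12)[1*(6)*conj(1) + 3*(2)*conj(1) + 4*(exp(-2*I*pi/3) + 2*exp(2*I*pi/3))*conj(exp(2*I*pi/3)) + 4*(2*exp(-2*I*pi/3) + exp(2*I*pi/3))*conj(exp(-2*I*pi/3))]
      = (1/12)[(6) + (6) + (8 + 4*exp(2*I*pi/3)) + (8 + 4*exp(-2*I*pi/3))] = 24/12 = 2
  <chi_rho, chi_3> = (1/12)[1*(6)*conj(1) + 3*(2)*conj(1) + 4*(exp(-2*I*pi/3) + 2*exp(2*I*pi/3))*conj(exp(-2*I*pi/3)) + 4*(2*exp(-2*I*pi/3) + exp(2*I*pi/3))*conj(exp(2*I*pi/3))]
      = (1/12)[(6) + (6) + (4 + 8*exp(-2*I*pi/3)) + (4 + 8*exp(2*I*pi/3))] = 12/12 = 1
  <chi_rho, chi_4> = (1/12)[1*(6)*conj(3) + 3*(2)*conj(-1) + 4*(exp(-2*I*pi/3) + 2*exp(2*I*pi/3))*conj(0) + 4*(2*exp(-2*I*pi/3) + exp(2*I*pi/3))*conj(0)]
      = (1/12)[(18) + (-6) + (0) + (0)] = 12/12 = 1
(Exp terms are combined using exp(i*s)*conj(exp(i*t)) = exp(i*(s-t)), and sums of them are collapsed using the identity that for every m > 1 the m distinct m-th roots of unity sum to 0, e.g. 1 + exp(2*I*pi/3) + exp(-2*I*pi/3) = 0.)
Dimension check: dim(rho) = sum (mult * dim) = 0*1 + 2*1 + 1*1 + 1*3 = 6 = chi_rho(e) = 6.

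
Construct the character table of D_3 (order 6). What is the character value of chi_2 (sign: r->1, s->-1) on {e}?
Conjugacy classes: {e} of size 1, {r^1, r^2} of size 2, {s, sr, ..., sr^2} of size 3.
Character table:
  irrep \ class              {e} (size 1)  {r^1, r^2} (size 2)  {s, sr, ..., sr^2} (size 3)
  chi_1 (triv)               1             1                    1                          
  chi_2 (sign: r->1, s->-1)  1             1                    -1                         
  chi_3 (2d, j=1)            2             -1                   0                          

Spot check: chi_2 (sign: r->1, s->-1) on {e} = 1.

Working: D_3 has order 2*3 = 6 with 3 conjugacy classes, hence 3 irreducibles. Sum of squared dims 1 + 1 + 4 = 6 = |G|. Linear characters come from the abelianisation; the 2-dimensional irreps have character r^k -> 2*cos(2*pi*j*k/3), reflections -> 0.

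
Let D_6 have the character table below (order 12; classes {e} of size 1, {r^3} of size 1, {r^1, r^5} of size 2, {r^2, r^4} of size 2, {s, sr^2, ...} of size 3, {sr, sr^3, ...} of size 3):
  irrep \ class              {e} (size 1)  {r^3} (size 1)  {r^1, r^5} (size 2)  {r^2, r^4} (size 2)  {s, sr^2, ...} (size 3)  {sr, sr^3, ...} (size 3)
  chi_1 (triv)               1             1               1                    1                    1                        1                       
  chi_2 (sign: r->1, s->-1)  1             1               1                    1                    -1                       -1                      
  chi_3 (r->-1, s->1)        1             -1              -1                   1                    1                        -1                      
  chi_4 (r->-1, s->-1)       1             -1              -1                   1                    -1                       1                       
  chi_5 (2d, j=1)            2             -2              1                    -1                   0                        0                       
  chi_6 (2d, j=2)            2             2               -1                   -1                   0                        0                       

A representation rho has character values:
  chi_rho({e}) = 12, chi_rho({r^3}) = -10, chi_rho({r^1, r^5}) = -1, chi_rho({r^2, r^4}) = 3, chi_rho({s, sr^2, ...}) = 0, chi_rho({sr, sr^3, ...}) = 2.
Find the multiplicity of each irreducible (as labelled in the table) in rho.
Multiplicities: chi_1: 1, chi_2: 0, chi_3: 2, chi_4: 3, chi_5: 3, chi_6: 0.

Reasoning: Use <chi_rho, chi> = (1/|G|) sum_C |C| * chi_rho(C) * conj(chi(C)) with |G| = 12 for each irreducible chi in the table:
  <chi_rho, chi_1> = (1/12)[1*(12)*conj(1) + 1*(-10)*conj(1) + 2*(-1)*conj(1) + 2*(3)*conj(1) + 3*(0)*conj(1) + 3*(2)*conj(1)]
      = (1/12)[(12) + (-10) + (-2) + (6) + (0) + (6)] = 12/12 = 1
  <chi_rho, chi_2> = (1/12)[1*(12)*conj(1) + 1*(-10)*conj(1) + 2*(-1)*conj(1) + 2*(3)*conj(1) + 3*(0)*conj(-1) + 3*(2)*conj(-1)]
      = (1/12)[(12) + (-10) + (-2) + (6) + (0) + (-6)] = 0/12 = 0
  <chi_rho, chi_3> = (1/12)[1*(12)*conj(1) + 1*(-10)*conj(-1) + 2*(-1)*conj(-1) + 2*(3)*conj(1) + 3*(0)*conj(1) + 3*(2)*conj(-1)]
      = (1/12)[(12) + (10) + (2) + (6) + (0) + (-6)] = 24/12 = 2
  <chi_rho, chi_4> = (1/12)[1*(12)*conj(1) + 1*(-10)*conj(-1) + 2*(-1)*conj(-1) + 2*(3)*conj(1) + 3*(0)*conj(-1) + 3*(2)*conj(1)]
      = (1/12)[(12) + (10) + (2) + (6) + (0) + (6)] = 36/12 = 3
  <chi_rho, chi_5> = (1/12)[1*(12)*conj(2) + 1*(-10)*conj(-2) + 2*(-1)*conj(1) + 2*(3)*conj(-1) + 3*(0)*conj(0) + 3*(2)*conj(0)]
      = (1/12)[(24) + (20) + (-2) + (-6) + (0) + (0)] = 36/12 = 3
  <chi_rho, chi_6> = (1/12)[1*(12)*conj(2) + 1*(-10)*conj(2) + 2*(-1)*conj(-1) + 2*(3)*conj(-1) + 3*(0)*conj(0) + 3*(2)*conj(0)]
      = (1/12)[(24) + (-20) + (2) + (-6) + (0) + (0)] = 0/12 = 0
Dimension check: dim(rho) = sum (mult * dim) = 1*1 + 0*1 + 2*1 + 3*1 + 3*2 + 0*2 = 12 = chi_rho(e) = 12.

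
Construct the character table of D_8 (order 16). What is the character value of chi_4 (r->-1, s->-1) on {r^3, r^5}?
Conjugacy classes: {e} of size 1, {r^4} of size 1, {r^1, r^7} of size 2, {r^2, r^6} of size 2, {r^3, r^5} of size 2, {s, sr^2, ...} of size 4, {sr, sr^3, ...} of size 4.
Character table:
  irrep \ class              {e} (size 1)  {r^4} (size 1)  {r^1, r^7} (size 2)  {r^2, r^6} (size 2)  {r^3, r^5} (size 2)  {s, sr^2, ...} (size 4)  {sr, sr^3, ...} (size 4)
  chi_1 (triv)               1             1               1                    1                    1                    1                        1                       
  chi_2 (sign: r->1, s->-1)  1             1               1                    1                    1                    -1                       -1                      
  chi_3 (r->-1, s->1)        1             1               -1                   1                    -1                   1                        -1                      
  chi_4 (r->-1, s->-1)       1             1               -1                   1                    -1                   -1                       1                       
  chi_5 (2d, j=1)            2             -2              sqrt(2)              0                    -sqrt(2)             0                        0                       
  chi_6 (2d, j=2)            2             2               0                    -2                   0                    0                        0                       
  chi_7 (2d, j=3)            2             -2              -sqrt(2)             0                    sqrt(2)              0                        0                       

Spot check: chi_4 (r->-1, s->-1) on {r^3, r^5} = -1.

Details: D_8 has order 2*8 = 16 with 7 conjugacy classes, hence 7 irreducibles. Sum of squared dims 1 + 1 + 1 + 1 + 4 + 4 + 4 = 16 = |G|. Linear characters come from the abelianisation; the 2-dimensional irreps have character r^k -> 2*cos(2*pi*j*k/8), reflections -> 0.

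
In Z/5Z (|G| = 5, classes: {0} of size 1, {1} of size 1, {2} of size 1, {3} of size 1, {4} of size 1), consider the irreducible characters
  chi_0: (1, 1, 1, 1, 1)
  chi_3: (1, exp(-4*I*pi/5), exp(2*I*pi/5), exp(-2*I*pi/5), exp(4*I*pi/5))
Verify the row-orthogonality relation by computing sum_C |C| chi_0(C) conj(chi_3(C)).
Sum = 0; so <chi_0, chi_3> = 0 (distinct irreducibles are orthogonal).

Explanation: Compute term by term over conjugacy classes (|C| * chi_0(C) * conj(chi_3(C))):
  1*(1)*conj(1) + 1*(1)*conj(exp(-4*I*pi/5)) + 1*(1)*conj(exp(2*I*pi/5)) + 1*(1)*conj(exp(-2*I*pi/5)) + 1*(1)*conj(exp(4*I*pi/5))
  = (1) + (exp(4*I*pi/5)) + (exp(-2*I*pi/5)) + (exp(2*I*pi/5)) + (exp(-4*I*pi/5))
  = 0.
(Exp terms are combined using exp(i*s)*conj(exp(i*t)) = exp(i*(s-t)), and sums of them are collapsed using the identity that for every m > 1 the m distinct m-th roots of unity sum to 0, e.g. 1 + exp(2*I*pi/3) + exp(-2*I*pi/3) = 0.)
Dividing by |G| = 5 gives 0/5 = 0, matching the row-orthogonality relation <chi_0, chi_3> = [chi_0 = chi_3].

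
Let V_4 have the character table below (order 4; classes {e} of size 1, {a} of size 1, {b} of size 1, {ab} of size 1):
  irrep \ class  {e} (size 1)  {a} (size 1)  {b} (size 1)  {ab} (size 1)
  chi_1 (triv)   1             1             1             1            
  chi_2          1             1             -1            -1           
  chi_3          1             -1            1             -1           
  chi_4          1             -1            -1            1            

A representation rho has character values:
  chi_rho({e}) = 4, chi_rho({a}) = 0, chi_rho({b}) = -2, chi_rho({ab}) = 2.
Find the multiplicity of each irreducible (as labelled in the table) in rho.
Multiplicities: chi_1: 1, chi_2: 1, chi_3: 0, chi_4: 2.

Explanation: Use <chi_rho, chi> = (1/|G|) sum_C |C| * chi_rho(C) * conj(chi(C)) with |G| = 4 for each irreducible chi in the table:
  <chi_rho, chi_1> = (1/4)[1*(4)*conj(1) + 1*(0)*conj(1) + 1*(-2)*conj(1) + 1*(2)*conj(1)]
      = (1/4)[(4) + (0) + (-2) + (2)] = 4/4 = 1
  <chi_rho, chi_2> = (1/4)[1*(4)*conj(1) + 1*(0)*conj(1) + 1*(-2)*conj(-1) + 1*(2)*conj(-1)]
      = (1/4)[(4) + (0) + (2) + (-2)] = 4/4 = 1
  <chi_rho, chi_3> = (1/4)[1*(4)*conj(1) + 1*(0)*conj(-1) + 1*(-2)*conj(1) + 1*(2)*conj(-1)]
      = (1/4)[(4) + (0) + (-2) + (-2)] = 0/4 = 0
  <chi_rho, chi_4> = (1/4)[1*(4)*conj(1) + 1*(0)*conj(-1) + 1*(-2)*conj(-1) + 1*(2)*conj(1)]
      = (1/4)[(4) + (0) + (2) + (2)] = 8/4 = 2
Dimension check: dim(rho) = sum (mult * dim) = 1*1 + 1*1 + 0*1 + 2*1 = 4 = chi_rho(e) = 4.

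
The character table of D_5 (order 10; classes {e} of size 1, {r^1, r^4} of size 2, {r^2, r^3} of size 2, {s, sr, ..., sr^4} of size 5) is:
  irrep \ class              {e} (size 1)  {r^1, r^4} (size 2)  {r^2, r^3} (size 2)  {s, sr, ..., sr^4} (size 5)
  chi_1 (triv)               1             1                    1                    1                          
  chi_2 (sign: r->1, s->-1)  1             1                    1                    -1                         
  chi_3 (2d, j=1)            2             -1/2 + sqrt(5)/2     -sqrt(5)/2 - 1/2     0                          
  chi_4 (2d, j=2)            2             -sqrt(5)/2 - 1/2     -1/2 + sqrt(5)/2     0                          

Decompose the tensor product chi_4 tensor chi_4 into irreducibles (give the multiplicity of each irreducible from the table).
chi_4 tensor chi_4 = chi_1 + chi_2 + chi_3 (all other irreducibles have multiplicity 0).

Justification: The character of a tensor product is the pointwise product (chi_4 * chi_4)(C) = chi_4(C) * chi_4(C):
  {e}: (2)*(2), {r^1, r^4}: (-sqrt(5)/2 - 1/2)*(-sqrt(5)/2 - 1/2), {r^2, r^3}: (-1/2 + sqrt(5)/2)*(-1/2 + sqrt(5)/2), {s, sr, ..., sr^4}: (0)*(0)
so (chi_4 * chi_4) takes values
  {e} -> 4, {r^1, r^4} -> sqrt(5)/2 + 3/2, {r^2, r^3} -> 3/2 - sqrt(5)/2, {s, sr, ..., sr^4} -> 0.
Now take the inner product of this character with each irreducible chi from the table, <chi_4*chi_4, chi> = (1/10) sum_C |C| (chi_4*chi_4)(C) conj(chi(C)):
  <chi_4*chi_4, chi_1> = (1/10)[1*(4)*conj(1) + 2*(sqrt(5)/2 + 3/2)*conj(1) + 2*(3/2 - sqrt(5)/2)*conj(1) + 5*(0)*conj(1)]
      = (1/10)[(4) + (sqrt(5) + 3) + (3 - sqrt(5)) + (0)] = 10/10 = 1
  <chi_4*chi_4, chi_2> = (1/10)[1*(4)*conj(1) + 2*(sqrt(5)/2 + 3/2)*conj(1) + 2*(3/2 - sqrt(5)/2)*conj(1) + 5*(0)*conj(-1)]
      = (1/10)[(4) + (sqrt(5) + 3) + (3 - sqrt(5)) + (0)] = 10/10 = 1
  <chi_4*chi_4, chi_3> = (1/10)[1*(4)*conj(2) + 2*(sqrt(5)/2 + 3/2)*conj(-1/2 + sqrt(5)/2) + 2*(3/2 - sqrt(5)/2)*conj(-sqrt(5)/2 - 1/2) + 5*(0)*conj(0)]
      = (1/10)[(8) + (1 + sqrt(5)) + (1 - sqrt(5)) + (0)] = 10/10 = 1
  <chi_4*chi_4, chi_4> = (1/10)[1*(4)*conj(2) + 2*(sqrt(5)/2 + 3/2)*conj(-sqrt(5)/2 - 1/2) + 2*(3/2 - sqrt(5)/2)*conj(-1/2 + sqrt(5)/2) + 5*(0)*conj(0)]
      = (1/10)[(8) + (-2*sqrt(5) - 4) + (-4 + 2*sqrt(5)) + (0)] = 0/10 = 0
Hence the multiplicities are chi_1: 1, chi_2: 1, chi_3: 1. Dimension check: dim(chi_4)*dim(chi_4) = 2*2 = 4 and sum (mult * dim) = 1*1 + 1*1 + 1*2 = 4.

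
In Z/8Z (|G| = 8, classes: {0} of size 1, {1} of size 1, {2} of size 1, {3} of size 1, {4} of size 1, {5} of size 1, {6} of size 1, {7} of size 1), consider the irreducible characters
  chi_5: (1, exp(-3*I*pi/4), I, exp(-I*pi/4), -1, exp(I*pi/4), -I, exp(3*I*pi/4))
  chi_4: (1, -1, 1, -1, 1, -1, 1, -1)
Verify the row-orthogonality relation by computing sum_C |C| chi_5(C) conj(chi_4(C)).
Sum = 0; so <chi_5, chi_4> = 0 (distinct irreducibles are orthogonal).

Explanation: Compute term by term over conjugacy classes (|C| * chi_5(C) * conj(chi_4(C))):
  1*(1)*conj(1) + 1*(exp(-3*I*pi/4))*conj(-1) + 1*(I)*conj(1) + 1*(exp(-I*pi/4))*conj(-1) + 1*(-1)*conj(1) + 1*(exp(I*pi/4))*conj(-1) + 1*(-I)*conj(1) + 1*(exp(3*I*pi/4))*conj(-1)
  = (1) + (-exp(-3*I*pi/4)) + (I) + (-exp(-I*pi/4)) + (-1) + (-exp(I*pi/4)) + (-I) + (-exp(3*I*pi/4))
  = 0.
(Exp terms are combined using exp(i*s)*conj(exp(i*t)) = exp(i*(s-t)), and sums of them are collapsed using the identity that for every m > 1 the m distinct m-th roots of unity sum to 0, e.g. 1 + exp(2*I*pi/3) + exp(-2*I*pi/3) = 0.)
Dividing by |G| = 8 gives 0/8 = 0, matching the row-orthogonality relation <chi_5, chi_4> = [chi_5 = chi_4].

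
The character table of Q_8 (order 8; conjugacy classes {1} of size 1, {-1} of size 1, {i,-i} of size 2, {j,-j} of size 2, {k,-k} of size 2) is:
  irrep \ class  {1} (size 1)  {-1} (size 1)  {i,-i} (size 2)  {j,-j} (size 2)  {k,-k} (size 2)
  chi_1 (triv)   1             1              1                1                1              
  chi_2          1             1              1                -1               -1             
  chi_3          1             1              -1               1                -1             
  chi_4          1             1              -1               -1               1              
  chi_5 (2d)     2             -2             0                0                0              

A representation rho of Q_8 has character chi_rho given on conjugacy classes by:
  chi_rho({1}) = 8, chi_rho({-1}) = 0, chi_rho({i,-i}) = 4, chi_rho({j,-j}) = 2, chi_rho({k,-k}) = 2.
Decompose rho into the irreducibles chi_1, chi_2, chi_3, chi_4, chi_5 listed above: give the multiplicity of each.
Multiplicities: chi_1: 3, chi_2: 1, chi_3: 0, chi_4: 0, chi_5: 2.

Working: Use <chi_rho, chi> = (1/|G|) sum_C |C| * chi_rho(C) * conj(chi(C)) with |G| = 8 for each irreducible chi in the table:
  <chi_rho, chi_1> = (1/8)[1*(8)*conj(1) + 1*(0)*conj(1) + 2*(4)*conj(1) + 2*(2)*conj(1) + 2*(2)*conj(1)]
      = (1/8)[(8) + (0) + (8) + (4) + (4)] = 24/8 = 3
  <chi_rho, chi_2> = (1/8)[1*(8)*conj(1) + 1*(0)*conj(1) + 2*(4)*conj(1) + 2*(2)*conj(-1) + 2*(2)*conj(-1)]
      = (1/8)[(8) + (0) + (8) + (-4) + (-4)] = 8/8 = 1
  <chi_rho, chi_3> = (1/8)[1*(8)*conj(1) + 1*(0)*conj(1) + 2*(4)*conj(-1) + 2*(2)*conj(1) + 2*(2)*conj(-1)]
      = (1/8)[(8) + (0) + (-8) + (4) + (-4)] = 0/8 = 0
  <chi_rho, chi_4> = (1/8)[1*(8)*conj(1) + 1*(0)*conj(1) + 2*(4)*conj(-1) + 2*(2)*conj(-1) + 2*(2)*conj(1)]
      = (1/8)[(8) + (0) + (-8) + (-4) + (4)] = 0/8 = 0
  <chi_rho, chi_5> = (1/8)[1*(8)*conj(2) + 1*(0)*conj(-2) + 2*(4)*conj(0) + 2*(2)*conj(0) + 2*(2)*conj(0)]
      = (1/8)[(16) + (0) + (0) + (0) + (0)] = 16/8 = 2
Dimension check: dim(rho) = sum (mult * dim) = 3*1 + 1*1 + 0*1 + 0*1 + 2*2 = 8 = chi_rho(e) = 8.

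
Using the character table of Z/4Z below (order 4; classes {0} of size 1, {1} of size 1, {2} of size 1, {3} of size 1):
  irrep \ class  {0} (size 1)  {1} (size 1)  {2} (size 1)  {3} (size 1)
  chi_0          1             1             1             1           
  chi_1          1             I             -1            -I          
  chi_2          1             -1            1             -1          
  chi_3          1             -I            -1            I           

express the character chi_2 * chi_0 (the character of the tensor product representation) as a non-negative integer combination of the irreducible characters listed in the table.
chi_2 tensor chi_0 = chi_2 (all other irreducibles have multiplicity 0).

Justification: The character of a tensor product is the pointwise product (chi_2 * chi_0)(C) = chi_2(C) * chi_0(C):
  {0}: (1)*(1), {1}: (-1)*(1), {2}: (1)*(1), {3}: (-1)*(1)
so (chi_2 * chi_0) takes values
  {0} -> 1, {1} -> -1, {2} -> 1, {3} -> -1.
Now take the inner product of this character with each irreducible chi from the table, <chi_2*chi_0, chi> = (1/4) sum_C |C| (chi_2*chi_0)(C) conj(chi(C)):
  <chi_2*chi_0, chi_0> = (1/4)[1*(1)*conj(1) + 1*(-1)*conj(1) + 1*(1)*conj(1) + 1*(-1)*conj(1)]
      = (1/4)[(1) + (-1) + (1) + (-1)] = 0/4 = 0
  <chi_2*chi_0, chi_1> = (1/4)[1*(1)*conj(1) + 1*(-1)*conj(I) + 1*(1)*conj(-1) + 1*(-1)*conj(-I)]
      = (1/4)[(1) + (I) + (-1) + (-I)] = 0/4 = 0
  <chi_2*chi_0, chi_2> = (1/4)[1*(1)*conj(1) + 1*(-1)*conj(-1) + 1*(1)*conj(1) + 1*(-1)*conj(-1)]
      = (1/4)[(1) + (1) + (1) + (1)] = 4/4 = 1
  <chi_2*chi_0, chi_3> = (1/4)[1*(1)*conj(1) + 1*(-1)*conj(-I) + 1*(1)*conj(-1) + 1*(-1)*conj(I)]
      = (1/4)[(1) + (-I) + (-1) + (I)] = 0/4 = 0
(Exp terms are combined using exp(i*s)*conj(exp(i*t)) = exp(i*(s-t)), and sums of them are collapsed using the identity that for every m > 1 the m distinct m-th roots of unity sum to 0, e.g. 1 + exp(2*I*pi/3) + exp(-2*I*pi/3) = 0.)
Hence the multiplicities are chi_2: 1. Dimension check: dim(chi_2)*dim(chi_0) = 1*1 = 1 and sum (mult * dim) = 1*1 = 1.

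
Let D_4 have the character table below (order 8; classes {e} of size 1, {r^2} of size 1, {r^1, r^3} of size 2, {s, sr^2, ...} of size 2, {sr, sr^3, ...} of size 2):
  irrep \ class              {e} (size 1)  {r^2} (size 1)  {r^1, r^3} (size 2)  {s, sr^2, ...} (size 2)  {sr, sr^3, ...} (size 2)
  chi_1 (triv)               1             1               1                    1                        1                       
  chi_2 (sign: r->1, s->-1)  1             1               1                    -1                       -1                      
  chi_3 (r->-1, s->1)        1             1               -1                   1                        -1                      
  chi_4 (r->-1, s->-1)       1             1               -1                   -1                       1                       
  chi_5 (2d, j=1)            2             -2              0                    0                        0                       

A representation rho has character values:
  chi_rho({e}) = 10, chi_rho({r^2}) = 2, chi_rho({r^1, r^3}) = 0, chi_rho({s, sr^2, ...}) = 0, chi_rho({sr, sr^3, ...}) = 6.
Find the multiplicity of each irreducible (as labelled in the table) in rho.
Multiplicities: chi_1: 3, chi_2: 0, chi_3: 0, chi_4: 3, chi_5: 2.

Justification: Use <chi_rho, chi> = (1/|G|) sum_C |C| * chi_rho(C) * conj(chi(C)) with |G| = 8 for each irreducible chi in the table:
  <chi_rho, chi_1> = (1/8)[1*(10)*conj(1) + 1*(2)*conj(1) + 2*(0)*conj(1) + 2*(0)*conj(1) + 2*(6)*conj(1)]
      = (1/8)[(10) + (2) + (0) + (0) + (12)] = 24/8 = 3
  <chi_rho, chi_2> = (1/8)[1*(10)*conj(1) + 1*(2)*conj(1) + 2*(0)*conj(1) + 2*(0)*conj(-1) + 2*(6)*conj(-1)]
      = (1/8)[(10) + (2) + (0) + (0) + (-12)] = 0/8 = 0
  <chi_rho, chi_3> = (1/8)[1*(10)*conj(1) + 1*(2)*conj(1) + 2*(0)*conj(-1) + 2*(0)*conj(1) + 2*(6)*conj(-1)]
      = (1/8)[(10) + (2) + (0) + (0) + (-12)] = 0/8 = 0
  <chi_rho, chi_4> = (1/8)[1*(10)*conj(1) + 1*(2)*conj(1) + 2*(0)*conj(-1) + 2*(0)*conj(-1) + 2*(6)*conj(1)]
      = (1/8)[(10) + (2) + (0) + (0) + (12)] = 24/8 = 3
  <chi_rho, chi_5> = (1/8)[1*(10)*conj(2) + 1*(2)*conj(-2) + 2*(0)*conj(0) + 2*(0)*conj(0) + 2*(6)*conj(0)]
      = (1/8)[(20) + (-4) + (0) + (0) + (0)] = 16/8 = 2
Dimension check: dim(rho) = sum (mult * dim) = 3*1 + 0*1 + 0*1 + 3*1 + 2*2 = 10 = chi_rho(e) = 10.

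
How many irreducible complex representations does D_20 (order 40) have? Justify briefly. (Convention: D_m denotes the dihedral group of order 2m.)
13

Explanation: The number of irreducible complex representations of a finite group equals its number of conjugacy classes. D_20 has 13 conjugacy classes (n/2 + 3 for n even), so D_20 (order 40) has exactly 13 irreducible complex representations.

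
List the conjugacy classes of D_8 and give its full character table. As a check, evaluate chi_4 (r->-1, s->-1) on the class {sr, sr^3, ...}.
Conjugacy classes: {e} of size 1, {r^4} of size 1, {r^1, r^7} of size 2, {r^2, r^6} of size 2, {r^3, r^5} of size 2, {s, sr^2, ...} of size 4, {sr, sr^3, ...} of size 4.
Character table:
  irrep \ class              {e} (size 1)  {r^4} (size 1)  {r^1, r^7} (size 2)  {r^2, r^6} (size 2)  {r^3, r^5} (size 2)  {s, sr^2, ...} (size 4)  {sr, sr^3, ...} (size 4)
  chi_1 (triv)               1             1               1                    1                    1                    1                        1                       
  chi_2 (sign: r->1, s->-1)  1             1               1                    1                    1                    -1                       -1                      
  chi_3 (r->-1, s->1)        1             1               -1                   1                    -1                   1                        -1                      
  chi_4 (r->-1, s->-1)       1             1               -1                   1                    -1                   -1                       1                       
  chi_5 (2d, j=1)            2             -2              sqrt(2)              0                    -sqrt(2)             0                        0                       
  chi_6 (2d, j=2)            2             2               0                    -2                   0                    0                        0                       
  chi_7 (2d, j=3)            2             -2              -sqrt(2)             0                    sqrt(2)              0                        0                       

Spot check: chi_4 (r->-1, s->-1) on {sr, sr^3, ...} = 1.

Solution. D_8 has order 2*8 = 16 with 7 conjugacy classes, hence 7 irreducibles. Sum of squared dims 1 + 1 + 1 + 1 + 4 + 4 + 4 = 16 = |G|. Linear characters come from the abelianisation; the 2-dimensional irreps have character r^k -> 2*cos(2*pi*j*k/8), reflections -> 0.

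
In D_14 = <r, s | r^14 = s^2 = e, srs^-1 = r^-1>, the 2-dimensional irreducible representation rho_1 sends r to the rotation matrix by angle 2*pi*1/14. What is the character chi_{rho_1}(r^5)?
chi_{rho_1}(r^5) = 2*cos(2*pi*1*5/14) = -2*cos(2*pi/7)

Justification: rho_1(r^5) is rotation by angle 2*pi*1*5/14, whose trace is 2*cos(2*pi*1*5/14) = -2*cos(2*pi/7).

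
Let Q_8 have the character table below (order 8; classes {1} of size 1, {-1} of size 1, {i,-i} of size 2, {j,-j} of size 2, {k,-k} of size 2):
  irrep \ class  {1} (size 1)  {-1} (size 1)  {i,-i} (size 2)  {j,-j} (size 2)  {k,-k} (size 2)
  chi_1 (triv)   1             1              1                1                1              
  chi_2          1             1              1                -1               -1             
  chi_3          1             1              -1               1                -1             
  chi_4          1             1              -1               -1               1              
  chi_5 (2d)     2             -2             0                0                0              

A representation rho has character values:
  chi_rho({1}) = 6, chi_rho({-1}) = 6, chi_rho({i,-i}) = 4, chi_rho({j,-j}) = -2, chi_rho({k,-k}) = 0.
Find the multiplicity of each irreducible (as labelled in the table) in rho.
Multiplicities: chi_1: 2, chi_2: 3, chi_3: 0, chi_4: 1, chi_5: 0.

Derivation: Use <chi_rho, chi> = (1/|G|) sum_C |C| * chi_rho(C) * conj(chi(C)) with |G| = 8 for each irreducible chi in the table:
  <chi_rho, chi_1> = (1/8)[1*(6)*conj(1) + 1*(6)*conj(1) + 2*(4)*conj(1) + 2*(-2)*conj(1) + 2*(0)*conj(1)]
      = (1/8)[(6) + (6) + (8) + (-4) + (0)] = 16/8 = 2
  <chi_rho, chi_2> = (1/8)[1*(6)*conj(1) + 1*(6)*conj(1) + 2*(4)*conj(1) + 2*(-2)*conj(-1) + 2*(0)*conj(-1)]
      = (1/8)[(6) + (6) + (8) + (4) + (0)] = 24/8 = 3
  <chi_rho, chi_3> = (1/8)[1*(6)*conj(1) + 1*(6)*conj(1) + 2*(4)*conj(-1) + 2*(-2)*conj(1) + 2*(0)*conj(-1)]
      = (1/8)[(6) + (6) + (-8) + (-4) + (0)] = 0/8 = 0
  <chi_rho, chi_4> = (1/8)[1*(6)*conj(1) + 1*(6)*conj(1) + 2*(4)*conj(-1) + 2*(-2)*conj(-1) + 2*(0)*conj(1)]
      = (1/8)[(6) + (6) + (-8) + (4) + (0)] = 8/8 = 1
  <chi_rho, chi_5> = (1/8)[1*(6)*conj(2) + 1*(6)*conj(-2) + 2*(4)*conj(0) + 2*(-2)*conj(0) + 2*(0)*conj(0)]
      = (1/8)[(12) + (-12) + (0) + (0) + (0)] = 0/8 = 0
Dimension check: dim(rho) = sum (mult * dim) = 2*1 + 3*1 + 0*1 + 1*1 + 0*2 = 6 = chi_rho(e) = 6.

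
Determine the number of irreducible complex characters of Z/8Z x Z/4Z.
32

Justification: The number of irreducible complex representations of a finite group equals its number of conjugacy classes. Z/8Z x Z/4Z is abelian of order 32, so every element is its own conjugacy class: 32 classes, so Z/8Z x Z/4Z (order 32) has exactly 32 irreducible complex representations.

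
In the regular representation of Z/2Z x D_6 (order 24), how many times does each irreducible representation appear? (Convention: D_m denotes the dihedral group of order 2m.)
Each irreducible V_i of dimension d_i appears with multiplicity d_i, i.e. rho_reg = (direct sum over all irreducibles V_i) d_i V_i. The irreducible dimensions for Z/2Z x D_6 are 1, 1, 1, 1, 1, 1, 1, 1, 2, 2, 2, 2: 8 irreducibles of dimension 1, each with multiplicity 1; 4 irreducibles of dimension 2, each with multiplicity 2. Total dimension 8*1*1 + 4*2*2 = 24 = |G|.

General theorem: in the regular representation of a finite group G, each irreducible appears with multiplicity equal to its dimension. Check: dim(rho_reg) = sum d_i^2 = 1 + 1 + 1 + 1 + 1 + 1 + 1 + 1 + 4 + 4 + 4 + 4 = 24 = |G|.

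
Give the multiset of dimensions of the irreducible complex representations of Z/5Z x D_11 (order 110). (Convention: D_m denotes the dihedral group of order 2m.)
Dimensions: 1, 1, 1, 1, 1, 1, 1, 1, 1, 1, 2, 2, 2, 2, 2, 2, 2, 2, 2, 2, 2, 2, 2, 2, 2, 2, 2, 2, 2, 2, 2, 2, 2, 2, 2

Why: There are 35 irreducibles (= number of conjugacy classes). Their dimensions d_i satisfy sum d_i^2 = |G| = 110: 1 + 1 + 1 + 1 + 1 + 1 + 1 + 1 + 1 + 1 + 4 + 4 + 4 + 4 + 4 + 4 + 4 + 4 + 4 + 4 + 4 + 4 + 4 + 4 + 4 + 4 + 4 + 4 + 4 + 4 + 4 + 4 + 4 + 4 + 4 = 110. (For the product with Z/5Z: each of the 5 1-dim characters of Z/5Z tensors with each irrep of D_11, giving 5 copies of each D_11-dimension.)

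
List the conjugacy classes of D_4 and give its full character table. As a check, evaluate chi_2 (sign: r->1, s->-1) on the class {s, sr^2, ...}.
Conjugacy classes: {e} of size 1, {r^2} of size 1, {r^1, r^3} of size 2, {s, sr^2, ...} of size 2, {sr, sr^3, ...} of size 2.
Character table:
  irrep \ class              {e} (size 1)  {r^2} (size 1)  {r^1, r^3} (size 2)  {s, sr^2, ...} (size 2)  {sr, sr^3, ...} (size 2)
  chi_1 (triv)               1             1               1                    1                        1                       
  chi_2 (sign: r->1, s->-1)  1             1               1                    -1                       -1                      
  chi_3 (r->-1, s->1)        1             1               -1                   1                        -1                      
  chi_4 (r->-1, s->-1)       1             1               -1                   -1                       1                       
  chi_5 (2d, j=1)            2             -2              0                    0                        0                       

Spot check: chi_2 (sign: r->1, s->-1) on {s, sr^2, ...} = -1.

Solution. D_4 has order 2*4 = 8 with 5 conjugacy classes, hence 5 irreducibles. Sum of squared dims 1 + 1 + 1 + 1 + 4 = 8 = |G|. Linear characters come from the abelianisation; the 2-dimensional irreps have character r^k -> 2*cos(2*pi*j*k/4), reflections -> 0.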